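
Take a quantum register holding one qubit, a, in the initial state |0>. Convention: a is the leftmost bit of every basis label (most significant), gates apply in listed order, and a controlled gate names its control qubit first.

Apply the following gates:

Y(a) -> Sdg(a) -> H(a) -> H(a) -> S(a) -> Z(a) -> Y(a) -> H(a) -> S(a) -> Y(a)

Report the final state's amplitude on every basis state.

The resulting statevector has amplitude -sqrt(2)/2 on |0>, -sqrt(2)*I/2 on |1>.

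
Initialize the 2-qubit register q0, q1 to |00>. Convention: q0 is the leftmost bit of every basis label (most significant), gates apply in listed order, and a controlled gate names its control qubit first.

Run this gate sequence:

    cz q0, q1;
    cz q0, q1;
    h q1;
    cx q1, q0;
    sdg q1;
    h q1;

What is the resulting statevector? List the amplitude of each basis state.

The final amplitudes are 1/2 on |00>, 1/2 on |01>, -I/2 on |10>, I/2 on |11>. Key observation: steps 1-2 multiply out to the identity, so the circuit reduces to the remaining gates.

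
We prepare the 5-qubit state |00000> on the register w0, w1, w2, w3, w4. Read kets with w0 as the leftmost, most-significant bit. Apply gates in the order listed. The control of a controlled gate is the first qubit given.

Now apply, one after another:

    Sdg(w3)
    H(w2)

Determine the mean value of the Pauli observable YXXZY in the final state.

In the final state, YXXZY has expectation 0.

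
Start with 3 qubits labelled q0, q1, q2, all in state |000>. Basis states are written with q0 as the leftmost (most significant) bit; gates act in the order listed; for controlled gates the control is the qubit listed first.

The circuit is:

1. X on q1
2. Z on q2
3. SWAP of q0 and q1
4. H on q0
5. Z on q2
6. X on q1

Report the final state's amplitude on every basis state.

After the circuit, the state carries amplitude sqrt(2)/2 on |010>, -sqrt(2)/2 on |110>, and 0 on every other basis state.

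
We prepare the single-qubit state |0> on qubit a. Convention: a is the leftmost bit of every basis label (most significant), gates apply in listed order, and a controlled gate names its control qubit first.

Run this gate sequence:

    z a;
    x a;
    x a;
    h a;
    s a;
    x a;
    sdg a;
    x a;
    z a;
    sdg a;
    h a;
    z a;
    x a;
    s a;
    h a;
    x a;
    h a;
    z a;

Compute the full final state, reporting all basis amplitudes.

The resulting statevector has amplitude -1/2 + I/2 on |0>, 1/2 - I/2 on |1>.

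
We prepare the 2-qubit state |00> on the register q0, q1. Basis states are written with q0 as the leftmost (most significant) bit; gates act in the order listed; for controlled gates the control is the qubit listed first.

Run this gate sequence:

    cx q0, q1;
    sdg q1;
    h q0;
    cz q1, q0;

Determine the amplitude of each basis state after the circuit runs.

The resulting statevector has amplitude sqrt(2)/2 on |00>, 0 on |01>, sqrt(2)/2 on |10>, 0 on |11>.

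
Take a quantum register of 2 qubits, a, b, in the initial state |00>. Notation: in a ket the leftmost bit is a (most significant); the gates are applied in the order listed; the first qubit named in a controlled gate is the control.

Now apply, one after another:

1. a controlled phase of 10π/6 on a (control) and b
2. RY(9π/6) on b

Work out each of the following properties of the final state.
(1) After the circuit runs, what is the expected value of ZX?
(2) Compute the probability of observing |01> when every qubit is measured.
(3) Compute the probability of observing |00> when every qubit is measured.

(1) The expectation value of ZX is -1.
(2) A full measurement returns |01> with probability 1/2.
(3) A full measurement returns |00> with probability 1/2.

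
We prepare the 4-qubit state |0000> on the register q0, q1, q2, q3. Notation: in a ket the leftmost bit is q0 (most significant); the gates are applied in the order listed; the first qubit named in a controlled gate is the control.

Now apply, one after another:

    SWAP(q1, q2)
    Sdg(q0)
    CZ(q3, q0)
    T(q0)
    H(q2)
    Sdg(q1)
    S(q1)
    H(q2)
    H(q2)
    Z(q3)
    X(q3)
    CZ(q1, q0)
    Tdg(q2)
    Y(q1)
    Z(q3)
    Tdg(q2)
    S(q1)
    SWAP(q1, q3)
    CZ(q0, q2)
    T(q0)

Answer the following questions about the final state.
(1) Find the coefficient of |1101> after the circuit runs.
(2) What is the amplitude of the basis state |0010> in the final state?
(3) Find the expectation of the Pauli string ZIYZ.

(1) The final state's coefficient on |1101> equals 0. Key observation: gates 5-8 undo each other exactly, leaving only the rest of the circuit to track.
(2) The amplitude on |0010> is 0.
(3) The expectation value of ZIYZ is 1.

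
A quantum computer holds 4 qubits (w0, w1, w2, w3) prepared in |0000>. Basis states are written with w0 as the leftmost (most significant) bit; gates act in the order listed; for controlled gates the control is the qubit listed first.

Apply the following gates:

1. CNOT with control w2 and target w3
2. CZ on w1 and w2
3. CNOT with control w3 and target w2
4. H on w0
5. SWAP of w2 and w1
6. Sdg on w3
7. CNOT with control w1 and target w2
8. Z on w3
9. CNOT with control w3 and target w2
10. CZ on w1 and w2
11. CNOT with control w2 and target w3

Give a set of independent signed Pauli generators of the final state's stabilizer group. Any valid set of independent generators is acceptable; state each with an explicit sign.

The final state is stabilized by the group generated by +XIII, +IZII, +IIZI, +IIIZ; other independent generating sets are equally valid.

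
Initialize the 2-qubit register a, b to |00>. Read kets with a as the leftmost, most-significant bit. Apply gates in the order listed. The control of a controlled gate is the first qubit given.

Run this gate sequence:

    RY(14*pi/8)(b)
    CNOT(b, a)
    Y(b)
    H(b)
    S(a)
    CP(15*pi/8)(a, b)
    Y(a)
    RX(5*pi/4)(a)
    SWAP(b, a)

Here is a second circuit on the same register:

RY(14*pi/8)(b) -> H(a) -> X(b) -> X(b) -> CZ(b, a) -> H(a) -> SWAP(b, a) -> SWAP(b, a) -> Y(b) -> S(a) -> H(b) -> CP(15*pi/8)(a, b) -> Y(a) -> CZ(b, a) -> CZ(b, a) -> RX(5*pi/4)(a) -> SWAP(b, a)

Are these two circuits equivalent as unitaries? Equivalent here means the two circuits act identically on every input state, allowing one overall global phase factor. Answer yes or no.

Yes, they are equivalent — the unitaries differ by at most a global phase.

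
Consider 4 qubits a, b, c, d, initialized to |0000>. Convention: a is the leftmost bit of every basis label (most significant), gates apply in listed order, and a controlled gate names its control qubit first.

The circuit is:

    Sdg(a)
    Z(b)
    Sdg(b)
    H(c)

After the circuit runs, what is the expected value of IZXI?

The expectation value of IZXI is 1.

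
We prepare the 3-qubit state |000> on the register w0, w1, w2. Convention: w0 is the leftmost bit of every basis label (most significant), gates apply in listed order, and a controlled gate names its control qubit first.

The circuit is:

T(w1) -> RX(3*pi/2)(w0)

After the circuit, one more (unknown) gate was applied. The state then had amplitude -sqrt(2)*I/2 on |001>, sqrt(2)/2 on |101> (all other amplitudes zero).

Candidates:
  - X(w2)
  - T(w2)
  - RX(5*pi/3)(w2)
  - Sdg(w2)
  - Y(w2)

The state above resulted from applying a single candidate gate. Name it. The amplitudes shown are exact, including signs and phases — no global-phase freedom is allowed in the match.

The unique candidate consistent with the amplitudes is Y(w2).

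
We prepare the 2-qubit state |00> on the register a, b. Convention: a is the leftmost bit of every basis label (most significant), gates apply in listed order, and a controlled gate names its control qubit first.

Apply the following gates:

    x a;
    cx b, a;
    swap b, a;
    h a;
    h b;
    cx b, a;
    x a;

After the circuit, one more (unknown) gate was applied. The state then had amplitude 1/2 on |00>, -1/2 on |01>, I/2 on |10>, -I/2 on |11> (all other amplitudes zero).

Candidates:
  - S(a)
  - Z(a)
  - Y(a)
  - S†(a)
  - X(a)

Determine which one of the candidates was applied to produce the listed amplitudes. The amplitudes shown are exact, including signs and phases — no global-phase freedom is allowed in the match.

It was S(a) that produced the state shown.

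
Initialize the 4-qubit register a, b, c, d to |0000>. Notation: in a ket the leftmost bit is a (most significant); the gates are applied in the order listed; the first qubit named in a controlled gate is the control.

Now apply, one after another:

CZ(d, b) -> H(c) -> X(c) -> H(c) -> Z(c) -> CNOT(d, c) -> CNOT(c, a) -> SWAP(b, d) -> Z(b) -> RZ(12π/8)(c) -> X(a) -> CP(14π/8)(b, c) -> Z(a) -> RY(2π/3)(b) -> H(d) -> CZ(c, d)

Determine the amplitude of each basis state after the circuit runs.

After the circuit, the state carries amplitude sqrt(2)*exp(I*pi/4)/4 on |1000>, sqrt(2)*exp(I*pi/4)/4 on |1001>, sqrt(6)*exp(I*pi/4)/4 on |1100>, sqrt(6)*exp(I*pi/4)/4 on |1101>, and 0 on every other basis state. Key observation: gates 2-5 undo each other exactly, leaving only the rest of the circuit to track.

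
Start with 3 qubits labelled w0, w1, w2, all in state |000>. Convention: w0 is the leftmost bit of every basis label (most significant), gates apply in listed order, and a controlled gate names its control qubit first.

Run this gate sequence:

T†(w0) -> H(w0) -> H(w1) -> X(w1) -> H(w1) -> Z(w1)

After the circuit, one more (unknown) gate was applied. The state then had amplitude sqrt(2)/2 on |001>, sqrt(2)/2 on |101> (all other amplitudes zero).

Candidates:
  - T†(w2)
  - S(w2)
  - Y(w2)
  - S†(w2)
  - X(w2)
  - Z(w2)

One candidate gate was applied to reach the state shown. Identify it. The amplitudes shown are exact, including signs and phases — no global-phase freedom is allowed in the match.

The applied gate was X(w2). Key observation: steps 3-6 multiply out to the identity, so the circuit reduces to the remaining gates.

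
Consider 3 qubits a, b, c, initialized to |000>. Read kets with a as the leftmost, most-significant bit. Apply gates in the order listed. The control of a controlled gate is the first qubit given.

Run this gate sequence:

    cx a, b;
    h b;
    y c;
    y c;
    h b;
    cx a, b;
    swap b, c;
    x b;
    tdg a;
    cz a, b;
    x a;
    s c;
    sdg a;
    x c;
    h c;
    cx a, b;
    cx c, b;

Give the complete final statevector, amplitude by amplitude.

The final amplitudes are -sqrt(2)*I/2 on |100>, sqrt(2)*I/2 on |111>, and 0 on every other basis state. Key observation: steps 1-6 multiply out to the identity, so the circuit reduces to the remaining gates.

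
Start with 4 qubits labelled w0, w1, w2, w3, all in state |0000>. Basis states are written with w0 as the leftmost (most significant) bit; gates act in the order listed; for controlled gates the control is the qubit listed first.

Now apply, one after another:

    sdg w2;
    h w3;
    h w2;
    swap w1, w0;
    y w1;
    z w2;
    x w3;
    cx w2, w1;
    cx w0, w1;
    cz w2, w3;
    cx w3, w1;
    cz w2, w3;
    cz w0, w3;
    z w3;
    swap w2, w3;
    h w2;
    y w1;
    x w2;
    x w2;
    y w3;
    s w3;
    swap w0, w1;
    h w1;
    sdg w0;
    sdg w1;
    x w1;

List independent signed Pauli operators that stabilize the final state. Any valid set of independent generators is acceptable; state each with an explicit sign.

One valid set of independent stabilizer generators is -YIZI, +IYII, -ZIXZ, -IIZY (any independent generating set of the same group is equally correct). Key observation: steps 18-19 multiply out to the identity, so the circuit reduces to the remaining gates.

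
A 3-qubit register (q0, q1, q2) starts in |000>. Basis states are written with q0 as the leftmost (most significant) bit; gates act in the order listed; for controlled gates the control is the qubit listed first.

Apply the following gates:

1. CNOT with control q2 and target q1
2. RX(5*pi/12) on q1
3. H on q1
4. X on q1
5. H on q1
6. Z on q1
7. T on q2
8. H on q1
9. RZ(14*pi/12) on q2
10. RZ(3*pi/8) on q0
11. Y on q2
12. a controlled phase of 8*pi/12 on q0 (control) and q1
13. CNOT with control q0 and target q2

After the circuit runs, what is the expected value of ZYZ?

The observable ZYZ averages to -sqrt(6)/4 - sqrt(2)/4.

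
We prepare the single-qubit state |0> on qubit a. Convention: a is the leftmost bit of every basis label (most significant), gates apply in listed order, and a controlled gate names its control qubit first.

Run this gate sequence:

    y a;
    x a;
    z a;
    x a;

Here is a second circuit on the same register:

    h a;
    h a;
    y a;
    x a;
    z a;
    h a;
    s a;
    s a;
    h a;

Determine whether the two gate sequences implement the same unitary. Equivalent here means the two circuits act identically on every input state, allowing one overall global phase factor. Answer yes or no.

Yes — the two circuits implement the same unitary up to a global phase.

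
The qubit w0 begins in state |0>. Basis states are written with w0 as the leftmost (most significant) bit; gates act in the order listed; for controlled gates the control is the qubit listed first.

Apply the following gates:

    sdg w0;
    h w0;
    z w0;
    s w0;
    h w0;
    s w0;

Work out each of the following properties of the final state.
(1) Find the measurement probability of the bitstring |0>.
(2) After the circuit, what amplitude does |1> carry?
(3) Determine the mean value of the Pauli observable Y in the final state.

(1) Outcome |0> occurs with probability 1/2.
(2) |1> carries amplitude -1/2 + I/2 in the final state.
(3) The expectation value of Y is 0.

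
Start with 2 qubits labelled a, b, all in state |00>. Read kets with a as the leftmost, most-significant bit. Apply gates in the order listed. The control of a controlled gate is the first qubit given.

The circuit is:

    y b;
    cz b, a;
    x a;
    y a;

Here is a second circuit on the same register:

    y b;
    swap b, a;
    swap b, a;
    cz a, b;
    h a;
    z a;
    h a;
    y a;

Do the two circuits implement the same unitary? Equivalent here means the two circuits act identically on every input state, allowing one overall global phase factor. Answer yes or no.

Yes: on every input state the two circuits agree up to one overall phase factor.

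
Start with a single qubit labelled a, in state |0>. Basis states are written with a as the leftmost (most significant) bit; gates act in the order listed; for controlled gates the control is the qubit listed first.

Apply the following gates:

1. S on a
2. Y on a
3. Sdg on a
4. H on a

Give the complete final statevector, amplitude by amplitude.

After the circuit, the state carries amplitude sqrt(2)/2 on |0>, -sqrt(2)/2 on |1>.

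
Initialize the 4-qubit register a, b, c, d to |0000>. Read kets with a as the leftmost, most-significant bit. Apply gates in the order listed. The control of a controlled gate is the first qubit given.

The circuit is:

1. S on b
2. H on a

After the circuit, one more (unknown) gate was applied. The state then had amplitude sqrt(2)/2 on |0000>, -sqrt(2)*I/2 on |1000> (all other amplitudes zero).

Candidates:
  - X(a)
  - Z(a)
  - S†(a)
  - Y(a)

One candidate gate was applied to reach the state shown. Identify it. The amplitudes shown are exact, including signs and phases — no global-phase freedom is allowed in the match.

The unique candidate consistent with the amplitudes is S†(a).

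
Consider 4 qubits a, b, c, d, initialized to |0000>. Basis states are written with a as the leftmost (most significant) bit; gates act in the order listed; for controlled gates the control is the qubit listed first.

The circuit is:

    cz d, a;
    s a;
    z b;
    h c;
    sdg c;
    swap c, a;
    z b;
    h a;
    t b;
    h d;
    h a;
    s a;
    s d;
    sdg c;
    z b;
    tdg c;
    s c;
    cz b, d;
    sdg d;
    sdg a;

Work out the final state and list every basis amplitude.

The resulting statevector has amplitude 1/2 on |0000>, 1/2 on |0001>, -I/2 on |1000>, -I/2 on |1001>, and 0 on every other basis state.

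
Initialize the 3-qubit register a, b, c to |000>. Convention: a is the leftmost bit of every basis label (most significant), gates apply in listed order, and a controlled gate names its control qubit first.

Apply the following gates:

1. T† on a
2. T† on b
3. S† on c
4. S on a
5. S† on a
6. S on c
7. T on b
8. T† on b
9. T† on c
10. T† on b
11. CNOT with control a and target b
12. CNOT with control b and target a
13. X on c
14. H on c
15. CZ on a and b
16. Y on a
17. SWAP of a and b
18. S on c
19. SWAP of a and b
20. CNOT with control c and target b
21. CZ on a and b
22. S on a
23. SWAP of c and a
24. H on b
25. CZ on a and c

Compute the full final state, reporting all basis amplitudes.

After the circuit, the state carries amplitude 0 on |000>, -1/2 on |001>, 0 on |010>, -1/2 on |011>, 0 on |100>, I/2 on |101>, 0 on |110>, -I/2 on |111>. Key observation: the block from step 2 through step 7 cancels to the identity and can be dropped.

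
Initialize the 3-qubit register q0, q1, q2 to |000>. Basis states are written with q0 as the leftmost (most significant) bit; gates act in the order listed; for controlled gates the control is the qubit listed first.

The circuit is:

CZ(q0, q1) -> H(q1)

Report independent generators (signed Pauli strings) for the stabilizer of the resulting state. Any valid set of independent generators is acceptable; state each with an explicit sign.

The final state is stabilized by the group generated by +IXI, +ZII, +IIZ; other independent generating sets are equally valid.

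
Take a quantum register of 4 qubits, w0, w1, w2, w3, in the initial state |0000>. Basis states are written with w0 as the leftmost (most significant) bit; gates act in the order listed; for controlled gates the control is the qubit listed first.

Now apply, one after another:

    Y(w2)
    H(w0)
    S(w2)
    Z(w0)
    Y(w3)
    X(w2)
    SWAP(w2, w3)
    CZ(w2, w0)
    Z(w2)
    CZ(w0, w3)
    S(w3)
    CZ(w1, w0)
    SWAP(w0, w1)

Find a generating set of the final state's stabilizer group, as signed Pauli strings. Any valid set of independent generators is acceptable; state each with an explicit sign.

The final state is stabilized by the group generated by +IXII, +ZIII, -IIZI, +IIIZ; other independent generating sets are equally valid.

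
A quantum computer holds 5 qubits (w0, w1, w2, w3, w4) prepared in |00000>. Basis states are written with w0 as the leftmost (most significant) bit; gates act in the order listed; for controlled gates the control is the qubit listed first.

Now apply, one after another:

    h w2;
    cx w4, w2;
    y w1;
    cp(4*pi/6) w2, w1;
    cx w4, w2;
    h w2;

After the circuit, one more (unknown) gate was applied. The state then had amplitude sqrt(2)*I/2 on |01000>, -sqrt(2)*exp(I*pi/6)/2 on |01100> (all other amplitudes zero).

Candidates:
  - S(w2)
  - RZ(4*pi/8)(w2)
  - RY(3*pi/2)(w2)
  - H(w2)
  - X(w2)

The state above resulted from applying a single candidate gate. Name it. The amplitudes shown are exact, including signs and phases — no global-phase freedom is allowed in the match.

It was H(w2) that produced the state shown.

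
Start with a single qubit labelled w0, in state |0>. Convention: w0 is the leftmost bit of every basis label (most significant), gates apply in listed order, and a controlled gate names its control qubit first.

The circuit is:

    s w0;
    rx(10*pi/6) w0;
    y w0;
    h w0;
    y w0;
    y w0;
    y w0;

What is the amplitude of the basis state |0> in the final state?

The final state's coefficient on |0> equals sqrt(6)/4 + sqrt(2)*I/4.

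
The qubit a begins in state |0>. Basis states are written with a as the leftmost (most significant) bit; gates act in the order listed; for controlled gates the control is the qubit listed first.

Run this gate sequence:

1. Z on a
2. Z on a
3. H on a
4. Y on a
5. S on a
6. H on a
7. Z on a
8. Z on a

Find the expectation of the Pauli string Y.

The observable Y averages to 1.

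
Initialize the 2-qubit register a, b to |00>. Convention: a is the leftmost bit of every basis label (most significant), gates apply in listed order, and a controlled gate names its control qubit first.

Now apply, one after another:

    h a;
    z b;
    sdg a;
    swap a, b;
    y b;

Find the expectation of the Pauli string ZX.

The expectation value of ZX is 0.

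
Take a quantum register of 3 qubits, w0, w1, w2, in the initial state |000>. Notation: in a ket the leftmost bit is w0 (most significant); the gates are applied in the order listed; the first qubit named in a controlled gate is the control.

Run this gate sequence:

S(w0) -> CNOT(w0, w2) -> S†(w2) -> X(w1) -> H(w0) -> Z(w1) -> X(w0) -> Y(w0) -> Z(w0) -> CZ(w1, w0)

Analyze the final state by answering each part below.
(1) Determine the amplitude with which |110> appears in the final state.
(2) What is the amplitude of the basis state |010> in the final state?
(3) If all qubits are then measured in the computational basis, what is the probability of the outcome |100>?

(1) |110> carries amplitude -sqrt(2)*I/2 in the final state.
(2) |010> carries amplitude sqrt(2)*I/2 in the final state.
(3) Outcome |100> occurs with probability 0.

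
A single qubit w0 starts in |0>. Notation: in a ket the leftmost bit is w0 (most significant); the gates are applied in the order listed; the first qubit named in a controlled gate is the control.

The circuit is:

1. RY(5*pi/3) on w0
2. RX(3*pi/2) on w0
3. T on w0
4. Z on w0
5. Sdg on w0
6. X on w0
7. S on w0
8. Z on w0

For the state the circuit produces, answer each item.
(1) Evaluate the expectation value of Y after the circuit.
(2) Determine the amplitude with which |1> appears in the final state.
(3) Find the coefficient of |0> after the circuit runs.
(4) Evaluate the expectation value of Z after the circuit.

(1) In the final state, Y has expectation -sqrt(6)/4 + sqrt(2)/4.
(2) The amplitude on |1> is -sqrt(2)/4 - sqrt(6)*I/4.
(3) The final state's coefficient on |0> equals (-sqrt(6) - sqrt(2)*I)*exp(I*pi/4)/4.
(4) The expectation value of Z is 0.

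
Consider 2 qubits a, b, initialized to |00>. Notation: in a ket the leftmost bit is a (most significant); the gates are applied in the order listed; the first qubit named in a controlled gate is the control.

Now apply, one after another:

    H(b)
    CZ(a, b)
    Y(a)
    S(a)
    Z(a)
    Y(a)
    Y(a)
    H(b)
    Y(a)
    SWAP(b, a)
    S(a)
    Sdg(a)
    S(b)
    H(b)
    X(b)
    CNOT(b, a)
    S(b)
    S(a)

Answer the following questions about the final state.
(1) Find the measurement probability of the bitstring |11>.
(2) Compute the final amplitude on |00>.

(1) A full measurement returns |11> with probability 1/2.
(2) The final state's coefficient on |00> equals -sqrt(2)*I/2.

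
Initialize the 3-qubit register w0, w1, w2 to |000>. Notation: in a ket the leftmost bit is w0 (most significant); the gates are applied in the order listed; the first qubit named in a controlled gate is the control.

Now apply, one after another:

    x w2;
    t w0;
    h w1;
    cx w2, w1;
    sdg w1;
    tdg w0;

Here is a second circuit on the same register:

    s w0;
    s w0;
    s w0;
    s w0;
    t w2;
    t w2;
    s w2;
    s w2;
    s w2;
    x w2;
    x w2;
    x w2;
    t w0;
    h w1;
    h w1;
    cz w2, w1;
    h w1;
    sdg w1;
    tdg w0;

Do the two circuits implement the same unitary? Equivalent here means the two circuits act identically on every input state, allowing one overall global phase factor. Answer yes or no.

Yes — the two circuits implement the same unitary up to a global phase.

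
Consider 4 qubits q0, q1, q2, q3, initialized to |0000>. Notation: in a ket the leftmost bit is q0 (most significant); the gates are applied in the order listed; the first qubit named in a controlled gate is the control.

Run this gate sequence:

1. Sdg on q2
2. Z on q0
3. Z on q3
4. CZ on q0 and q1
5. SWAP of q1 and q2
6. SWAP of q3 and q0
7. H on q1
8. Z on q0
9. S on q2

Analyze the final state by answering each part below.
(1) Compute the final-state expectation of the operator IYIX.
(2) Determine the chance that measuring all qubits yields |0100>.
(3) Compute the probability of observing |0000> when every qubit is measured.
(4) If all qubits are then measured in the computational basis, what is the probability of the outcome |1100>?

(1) In the final state, IYIX has expectation 0.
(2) Outcome |0100> occurs with probability 1/2.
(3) A full measurement returns |0000> with probability 1/2.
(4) A full measurement returns |1100> with probability 0.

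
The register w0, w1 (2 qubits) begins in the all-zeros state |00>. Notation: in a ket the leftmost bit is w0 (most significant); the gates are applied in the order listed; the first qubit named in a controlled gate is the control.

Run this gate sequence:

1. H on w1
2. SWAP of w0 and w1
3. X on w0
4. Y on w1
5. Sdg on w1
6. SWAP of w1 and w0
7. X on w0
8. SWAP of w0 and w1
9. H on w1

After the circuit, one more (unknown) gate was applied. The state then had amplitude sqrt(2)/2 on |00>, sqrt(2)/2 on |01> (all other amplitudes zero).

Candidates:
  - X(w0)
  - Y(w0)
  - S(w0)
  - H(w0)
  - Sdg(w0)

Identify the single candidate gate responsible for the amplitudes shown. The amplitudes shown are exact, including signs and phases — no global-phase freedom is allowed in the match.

The applied gate was H(w0).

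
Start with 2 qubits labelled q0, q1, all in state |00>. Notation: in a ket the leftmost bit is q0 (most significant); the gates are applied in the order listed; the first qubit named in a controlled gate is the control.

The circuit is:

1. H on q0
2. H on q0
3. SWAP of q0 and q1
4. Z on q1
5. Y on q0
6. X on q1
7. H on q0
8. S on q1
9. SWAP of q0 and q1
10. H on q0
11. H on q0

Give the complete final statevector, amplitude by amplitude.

The resulting statevector has amplitude 0 on |00>, 0 on |01>, -sqrt(2)/2 on |10>, sqrt(2)/2 on |11>.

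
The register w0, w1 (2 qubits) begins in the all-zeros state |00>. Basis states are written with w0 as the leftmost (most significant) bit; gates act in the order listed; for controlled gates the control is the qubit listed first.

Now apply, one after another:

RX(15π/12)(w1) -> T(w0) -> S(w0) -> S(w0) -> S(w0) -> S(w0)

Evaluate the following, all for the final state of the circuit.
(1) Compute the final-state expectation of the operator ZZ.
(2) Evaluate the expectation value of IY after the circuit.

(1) The observable ZZ averages to -sqrt(2)/2.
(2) In the final state, IY has expectation sqrt(2)/2.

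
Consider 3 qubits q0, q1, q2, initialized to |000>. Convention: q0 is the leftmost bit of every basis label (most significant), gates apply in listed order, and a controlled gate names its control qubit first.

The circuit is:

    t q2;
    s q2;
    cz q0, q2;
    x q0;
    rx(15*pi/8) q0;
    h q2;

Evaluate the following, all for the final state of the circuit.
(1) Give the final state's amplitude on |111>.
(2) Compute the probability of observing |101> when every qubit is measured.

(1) |111> carries amplitude 0 in the final state.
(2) Outcome |101> occurs with probability cos(pi/16)**2/2.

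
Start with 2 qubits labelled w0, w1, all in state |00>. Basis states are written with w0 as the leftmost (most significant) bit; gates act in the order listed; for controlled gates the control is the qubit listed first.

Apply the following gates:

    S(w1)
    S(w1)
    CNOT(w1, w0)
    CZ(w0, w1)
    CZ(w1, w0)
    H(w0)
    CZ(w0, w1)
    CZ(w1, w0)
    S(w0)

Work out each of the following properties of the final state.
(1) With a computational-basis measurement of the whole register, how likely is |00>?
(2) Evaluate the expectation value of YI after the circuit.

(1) Outcome |00> occurs with probability 1/2.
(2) The observable YI averages to 1.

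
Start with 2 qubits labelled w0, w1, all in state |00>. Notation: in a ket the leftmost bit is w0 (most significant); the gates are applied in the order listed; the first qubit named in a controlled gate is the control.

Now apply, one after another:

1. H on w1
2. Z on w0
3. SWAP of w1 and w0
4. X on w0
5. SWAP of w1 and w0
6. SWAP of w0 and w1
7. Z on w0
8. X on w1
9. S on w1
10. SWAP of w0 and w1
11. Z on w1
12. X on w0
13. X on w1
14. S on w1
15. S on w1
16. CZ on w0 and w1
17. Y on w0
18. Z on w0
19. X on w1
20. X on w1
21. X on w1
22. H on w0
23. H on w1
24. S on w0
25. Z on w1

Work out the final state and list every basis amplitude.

After the circuit, the state carries amplitude 0 on |00>, sqrt(2)/2 on |01>, 0 on |10>, -sqrt(2)*I/2 on |11>.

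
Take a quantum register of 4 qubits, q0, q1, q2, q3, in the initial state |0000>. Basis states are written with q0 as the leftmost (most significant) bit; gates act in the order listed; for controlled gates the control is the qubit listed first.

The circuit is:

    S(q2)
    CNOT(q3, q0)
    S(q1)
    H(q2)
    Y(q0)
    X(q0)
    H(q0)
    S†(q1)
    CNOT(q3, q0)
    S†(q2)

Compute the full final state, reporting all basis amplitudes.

After the circuit, the state carries amplitude I/2 on |0000>, 1/2 on |0010>, I/2 on |1000>, 1/2 on |1010>, and 0 on every other basis state.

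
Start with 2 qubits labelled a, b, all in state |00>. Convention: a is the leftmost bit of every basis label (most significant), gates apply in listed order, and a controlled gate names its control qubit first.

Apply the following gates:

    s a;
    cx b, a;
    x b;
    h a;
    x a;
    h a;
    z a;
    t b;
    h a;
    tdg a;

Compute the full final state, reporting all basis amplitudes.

The final amplitudes are 0 on |00>, sqrt(2)*exp(I*pi/4)/2 on |01>, 0 on |10>, sqrt(2)/2 on |11>. Key observation: gates 4-7 undo each other exactly, leaving only the rest of the circuit to track.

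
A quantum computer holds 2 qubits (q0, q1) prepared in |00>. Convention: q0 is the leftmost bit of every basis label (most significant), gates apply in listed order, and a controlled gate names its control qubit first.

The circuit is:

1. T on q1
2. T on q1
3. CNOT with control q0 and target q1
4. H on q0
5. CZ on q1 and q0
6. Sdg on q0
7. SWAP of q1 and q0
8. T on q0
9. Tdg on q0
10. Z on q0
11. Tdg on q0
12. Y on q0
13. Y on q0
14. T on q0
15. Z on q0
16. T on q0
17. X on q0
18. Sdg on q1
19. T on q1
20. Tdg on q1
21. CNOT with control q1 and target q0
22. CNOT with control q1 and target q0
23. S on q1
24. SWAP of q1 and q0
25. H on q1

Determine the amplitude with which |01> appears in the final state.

|01> carries amplitude -1/2 in the final state.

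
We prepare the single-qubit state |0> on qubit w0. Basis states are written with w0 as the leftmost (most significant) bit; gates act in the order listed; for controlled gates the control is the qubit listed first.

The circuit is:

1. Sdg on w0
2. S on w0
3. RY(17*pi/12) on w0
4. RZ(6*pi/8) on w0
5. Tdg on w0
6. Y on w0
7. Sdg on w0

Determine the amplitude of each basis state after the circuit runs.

After the circuit, the state carries amplitude (-sqrt(sqrt(2) + 2)/4 - sqrt(6 - 3*sqrt(2))/4)*exp(5*I*pi/8) on |0>, (-sqrt(2 - sqrt(2))/4 + sqrt(3*sqrt(2) + 6)/4)*exp(5*I*pi/8) on |1>.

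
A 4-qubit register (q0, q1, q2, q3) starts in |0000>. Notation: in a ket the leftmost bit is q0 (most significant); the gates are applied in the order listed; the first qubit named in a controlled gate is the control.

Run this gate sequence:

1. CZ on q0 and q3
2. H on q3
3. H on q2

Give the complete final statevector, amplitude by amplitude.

After the circuit, the state carries amplitude 1/2 on |0000>, 1/2 on |0001>, 1/2 on |0010>, 1/2 on |0011>, and 0 on every other basis state.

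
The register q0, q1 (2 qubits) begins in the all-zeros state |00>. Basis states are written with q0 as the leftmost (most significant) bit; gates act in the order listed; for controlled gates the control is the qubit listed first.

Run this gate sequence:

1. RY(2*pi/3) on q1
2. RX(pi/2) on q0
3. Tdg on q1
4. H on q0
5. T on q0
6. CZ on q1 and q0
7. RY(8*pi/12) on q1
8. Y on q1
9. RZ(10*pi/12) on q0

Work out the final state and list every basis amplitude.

The resulting statevector has amplitude -sqrt(3)*(1 + I)*(1 + exp(-I*pi/4))*exp(-5*I*pi/12)/8 on |00>, -(1 + I)*(-exp(2*I*pi/3) + 3*exp(5*I*pi/12))*exp(11*I*pi/12)/8 on |01>, sqrt(3)*(-exp(5*I*pi/12) + exp(11*I*pi/12) + exp(I*pi/6) + exp(2*I*pi/3))/8 on |10>, -3*exp(5*I*pi/12)/8 - exp(2*I*pi/3)/8 - exp(I*pi/6)/8 + 3*exp(11*I*pi/12)/8 on |11>.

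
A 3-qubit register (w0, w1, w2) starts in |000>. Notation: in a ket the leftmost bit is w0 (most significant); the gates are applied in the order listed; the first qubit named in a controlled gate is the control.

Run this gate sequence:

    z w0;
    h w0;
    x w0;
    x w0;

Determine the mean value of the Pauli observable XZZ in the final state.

The observable XZZ averages to 1. Key observation: gates 3-4 undo each other exactly, leaving only the rest of the circuit to track.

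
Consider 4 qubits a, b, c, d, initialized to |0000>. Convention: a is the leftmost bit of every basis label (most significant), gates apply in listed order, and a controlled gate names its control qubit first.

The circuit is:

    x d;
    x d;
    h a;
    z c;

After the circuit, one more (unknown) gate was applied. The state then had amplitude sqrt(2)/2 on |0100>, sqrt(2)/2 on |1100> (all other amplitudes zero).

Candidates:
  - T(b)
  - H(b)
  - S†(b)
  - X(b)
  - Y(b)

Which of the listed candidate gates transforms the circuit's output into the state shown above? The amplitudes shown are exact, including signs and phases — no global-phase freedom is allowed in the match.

The applied gate was X(b). Key observation: gates 1-2 undo each other exactly, leaving only the rest of the circuit to track.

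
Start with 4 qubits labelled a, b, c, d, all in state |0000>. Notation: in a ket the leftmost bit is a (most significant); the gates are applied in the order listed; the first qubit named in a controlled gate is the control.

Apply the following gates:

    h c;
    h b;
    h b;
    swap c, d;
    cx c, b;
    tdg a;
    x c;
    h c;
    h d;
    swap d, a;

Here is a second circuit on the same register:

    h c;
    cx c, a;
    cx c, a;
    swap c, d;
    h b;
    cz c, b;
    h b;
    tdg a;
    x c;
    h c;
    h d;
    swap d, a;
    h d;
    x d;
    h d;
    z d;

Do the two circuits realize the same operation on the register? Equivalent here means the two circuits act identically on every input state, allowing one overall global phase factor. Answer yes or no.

Yes, they are equivalent — the unitaries differ by at most a global phase.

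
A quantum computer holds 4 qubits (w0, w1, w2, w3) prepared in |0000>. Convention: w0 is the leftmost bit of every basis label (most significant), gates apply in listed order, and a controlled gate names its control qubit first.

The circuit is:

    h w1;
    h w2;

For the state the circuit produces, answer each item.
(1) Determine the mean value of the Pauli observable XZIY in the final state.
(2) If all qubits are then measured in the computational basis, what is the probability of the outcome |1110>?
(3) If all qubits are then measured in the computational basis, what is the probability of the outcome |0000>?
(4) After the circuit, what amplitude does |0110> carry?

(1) In the final state, XZIY has expectation 0.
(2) The probability of measuring |1110> is 0.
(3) A full measurement returns |0000> with probability 1/4.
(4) The final state's coefficient on |0110> equals 1/2.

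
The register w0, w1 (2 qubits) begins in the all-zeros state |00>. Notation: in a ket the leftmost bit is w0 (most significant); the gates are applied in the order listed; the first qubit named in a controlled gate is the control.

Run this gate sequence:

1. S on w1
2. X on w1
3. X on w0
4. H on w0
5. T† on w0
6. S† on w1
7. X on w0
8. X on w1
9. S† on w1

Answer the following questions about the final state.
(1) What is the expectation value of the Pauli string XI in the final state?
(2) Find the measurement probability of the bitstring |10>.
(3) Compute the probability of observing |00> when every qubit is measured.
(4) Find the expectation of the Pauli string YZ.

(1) The observable XI averages to -sqrt(2)/2.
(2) Outcome |10> occurs with probability 1/2.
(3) The probability of measuring |00> is 1/2.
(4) In the final state, YZ has expectation -sqrt(2)/2.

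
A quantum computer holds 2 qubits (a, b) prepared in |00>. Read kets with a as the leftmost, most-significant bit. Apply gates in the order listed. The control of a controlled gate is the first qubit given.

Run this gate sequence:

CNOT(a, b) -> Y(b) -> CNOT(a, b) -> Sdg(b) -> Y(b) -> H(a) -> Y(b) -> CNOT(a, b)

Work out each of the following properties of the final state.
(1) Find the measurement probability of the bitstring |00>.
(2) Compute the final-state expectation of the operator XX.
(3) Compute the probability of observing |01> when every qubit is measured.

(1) A full measurement returns |00> with probability 0.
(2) The expectation value of XX is 1.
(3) Outcome |01> occurs with probability 1/2.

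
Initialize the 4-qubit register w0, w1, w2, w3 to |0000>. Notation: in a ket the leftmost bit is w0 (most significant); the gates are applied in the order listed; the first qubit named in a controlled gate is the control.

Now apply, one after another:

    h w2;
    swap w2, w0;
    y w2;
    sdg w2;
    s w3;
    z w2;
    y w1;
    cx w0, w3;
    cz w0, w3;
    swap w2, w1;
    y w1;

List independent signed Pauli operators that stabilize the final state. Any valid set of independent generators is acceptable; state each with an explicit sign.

One valid set of independent stabilizer generators is -XIIX, +ZIIZ, +IZII, -IIZI (any independent generating set of the same group is equally correct).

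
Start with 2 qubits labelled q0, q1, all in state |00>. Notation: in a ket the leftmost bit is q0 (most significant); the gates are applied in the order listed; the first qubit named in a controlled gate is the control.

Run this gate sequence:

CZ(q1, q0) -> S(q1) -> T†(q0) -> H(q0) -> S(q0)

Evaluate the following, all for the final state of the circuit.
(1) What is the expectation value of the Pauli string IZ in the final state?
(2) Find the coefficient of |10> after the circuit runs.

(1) The observable IZ averages to 1.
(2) |10> carries amplitude sqrt(2)*I/2 in the final state.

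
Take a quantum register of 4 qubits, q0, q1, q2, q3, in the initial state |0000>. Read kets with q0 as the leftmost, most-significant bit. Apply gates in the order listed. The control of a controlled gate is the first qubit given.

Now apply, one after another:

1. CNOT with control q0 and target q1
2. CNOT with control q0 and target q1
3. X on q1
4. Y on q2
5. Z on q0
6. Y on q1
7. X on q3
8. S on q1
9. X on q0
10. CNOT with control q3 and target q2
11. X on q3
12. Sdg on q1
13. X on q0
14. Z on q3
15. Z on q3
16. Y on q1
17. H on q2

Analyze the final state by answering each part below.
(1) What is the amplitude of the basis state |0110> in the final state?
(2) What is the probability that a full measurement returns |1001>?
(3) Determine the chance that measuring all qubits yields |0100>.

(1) The final state's coefficient on |0110> equals sqrt(2)*I/2. Key observation: the block from step 1 through step 2 cancels to the identity and can be dropped.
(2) A full measurement returns |1001> with probability 0.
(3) A full measurement returns |0100> with probability 1/2.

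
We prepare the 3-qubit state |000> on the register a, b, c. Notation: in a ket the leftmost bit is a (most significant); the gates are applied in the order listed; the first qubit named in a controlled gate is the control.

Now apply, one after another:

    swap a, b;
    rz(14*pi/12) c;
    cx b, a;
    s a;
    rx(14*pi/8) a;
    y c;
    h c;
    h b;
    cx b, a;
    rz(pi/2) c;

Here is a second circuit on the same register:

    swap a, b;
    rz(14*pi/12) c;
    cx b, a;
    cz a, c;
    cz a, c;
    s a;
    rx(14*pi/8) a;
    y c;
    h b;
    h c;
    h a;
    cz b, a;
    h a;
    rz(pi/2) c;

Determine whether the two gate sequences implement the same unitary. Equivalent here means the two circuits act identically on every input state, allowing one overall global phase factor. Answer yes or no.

Yes, they are equivalent — the unitaries differ by at most a global phase.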